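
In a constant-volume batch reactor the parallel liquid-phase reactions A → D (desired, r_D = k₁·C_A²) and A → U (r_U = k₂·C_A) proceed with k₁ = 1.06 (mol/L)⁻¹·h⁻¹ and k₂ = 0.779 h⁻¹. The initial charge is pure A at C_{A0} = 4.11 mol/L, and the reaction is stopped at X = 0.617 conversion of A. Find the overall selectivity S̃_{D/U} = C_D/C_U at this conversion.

3.66

C_A = C_{A0}(1−X) = 1.574 mol/L.
Along a PFR/batch, dC_U/dC_A = −r_U/(r_D+r_U) = −k₂/(k₂+k₁·C_A).
Integrating from C_{A0} to C_A: C_U = (0.779/1.06)·ln[(0.779+1.06·4.11)/(0.779+1.06·1.57)] = 0.7349·ln(5.136/2.448) = 0.5446 mol/L.
Then C_D = (C_{A0}−C_A) − C_U = 2.536 − 0.5446 = 1.991 mol/L.
S̃_{D/U} = C_D/C_U = 1.991/0.5446 = 3.66.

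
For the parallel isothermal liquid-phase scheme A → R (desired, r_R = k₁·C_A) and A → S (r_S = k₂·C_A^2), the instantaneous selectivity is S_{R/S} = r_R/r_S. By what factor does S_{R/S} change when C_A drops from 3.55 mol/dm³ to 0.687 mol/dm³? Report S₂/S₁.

S_{R/S} = (k₁/k₂)·C_A⁻¹, so S₂/S₁ = (C_{A,2}/C_{A,1})⁻¹.
= 3.55/0.687 = 5.17.

5.17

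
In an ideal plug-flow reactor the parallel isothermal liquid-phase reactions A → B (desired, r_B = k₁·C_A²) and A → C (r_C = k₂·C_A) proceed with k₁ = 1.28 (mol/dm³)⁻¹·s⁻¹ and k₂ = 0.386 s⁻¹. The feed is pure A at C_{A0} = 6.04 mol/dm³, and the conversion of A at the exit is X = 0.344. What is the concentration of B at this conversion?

1.96 mol/dm³

C_A = C_{A0}(1−X) = 3.962 mol/dm³.
Along a PFR/batch, dC_C/dC_A = −r_C/(r_B+r_C) = −k₂/(k₂+k₁·C_A).
Integrating from C_{A0} to C_A: C_C = (0.386/1.28)·ln[(0.386+1.28·6.04)/(0.386+1.28·3.96)] = 0.3016·ln(8.117/5.458) = 0.1197 mol/dm³.
Then C_B = (C_{A0}−C_A) − C_C = 2.078 − 0.1197 = 1.958 mol/dm³.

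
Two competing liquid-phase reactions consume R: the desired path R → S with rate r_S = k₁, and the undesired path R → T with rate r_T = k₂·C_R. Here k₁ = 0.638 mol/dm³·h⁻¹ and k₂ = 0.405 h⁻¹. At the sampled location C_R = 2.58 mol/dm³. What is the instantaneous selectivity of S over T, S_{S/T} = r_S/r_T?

0.611

S_{S/T} = r_S/r_T = (k₁)/(k₂·C_R) = (k₁/k₂)·C_R⁻¹.
= (0.638) / (0.405×2.580) = 0.6380/1.045 = 0.611.
The undesired path is higher order in R, so low C_R (CSTR or dilute feed) favours S.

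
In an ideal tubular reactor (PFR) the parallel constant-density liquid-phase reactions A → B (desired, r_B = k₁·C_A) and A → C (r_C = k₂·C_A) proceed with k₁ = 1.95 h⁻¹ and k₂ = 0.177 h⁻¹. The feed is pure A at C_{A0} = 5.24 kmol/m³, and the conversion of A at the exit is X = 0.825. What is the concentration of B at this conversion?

3.96 kmol/m³

C_A = C_{A0}(1−X) = 0.9170 kmol/m³.
Both paths are first order in A, so the instantaneous fraction to B is constant: dC_B/d(−C_A) = k₁/(k₁+k₂) = 0.9168.
C_B = 0.9168·(C_{A0}−C_A) = 0.9168×4.323 = 3.96 kmol/m³.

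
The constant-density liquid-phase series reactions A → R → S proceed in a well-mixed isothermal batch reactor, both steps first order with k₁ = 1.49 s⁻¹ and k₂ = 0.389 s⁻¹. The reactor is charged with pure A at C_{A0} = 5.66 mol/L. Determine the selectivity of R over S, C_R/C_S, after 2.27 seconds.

Solving the coupled first-order balances gives C_R(t) = [k₁/(k₂−k₁)]·C_{A0}·(e^(−k₁t) − e^(−k₂t)).
e^(−k₁t) = e^(−1.49×2.27) = e^(−3.382) = 0.03397; e^(−k₂t) = e^(−0.8830) = 0.4135.
C_R = 1.49×5.66/(0.389−1.49) × (0.03397−0.4135) = (-7.660)×(-0.3796) = 2.907 mol/L.
C_A = C_{A0}e^(−k₁t) = 0.1923 mol/L, so C_S = C_{A0}−C_A−C_R = 2.560 mol/L; C_R/C_S = 1.14.

1.14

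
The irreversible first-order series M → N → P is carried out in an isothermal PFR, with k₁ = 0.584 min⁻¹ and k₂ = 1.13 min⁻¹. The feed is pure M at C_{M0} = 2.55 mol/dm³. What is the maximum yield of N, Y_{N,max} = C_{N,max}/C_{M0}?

At the optimum, C_{N,max}/C_{M0} = (k₁/k₂)^[k₂/(k₂−k₁)].
= (0.584/1.13)^(1.13/(1.13−0.584)) = (0.5168)^(2.070) = 0.2551.

0.255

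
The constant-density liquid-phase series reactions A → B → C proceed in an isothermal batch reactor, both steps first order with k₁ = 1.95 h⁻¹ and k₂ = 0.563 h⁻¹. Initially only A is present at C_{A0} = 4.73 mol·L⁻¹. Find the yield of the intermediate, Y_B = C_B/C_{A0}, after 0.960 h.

For first-order series with pure A initially, C_B(t) = k₁C_{A0}/(k₂−k₁)·(e^(−k₁t) − e^(−k₂t)).
e^(−k₁t) = e^(−1.95×0.960) = e^(−1.872) = 0.1538; e^(−k₂t) = e^(−0.5405) = 0.5825.
C_B = 1.95×4.73/(0.563−1.95) × (0.1538−0.5825) = (-6.650)×(-0.4287) = 2.851 mol·L⁻¹.
Y_B = C_B/C_{A0} = 2.851/4.73 = 0.603.

0.603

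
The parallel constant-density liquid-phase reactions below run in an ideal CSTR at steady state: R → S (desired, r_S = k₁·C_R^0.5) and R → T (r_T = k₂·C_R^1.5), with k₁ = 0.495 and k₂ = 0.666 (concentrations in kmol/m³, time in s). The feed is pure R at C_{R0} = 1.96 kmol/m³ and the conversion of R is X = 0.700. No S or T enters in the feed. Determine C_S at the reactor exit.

0.766 kmol/m³

Exit C_R = C_{R0}(1−X) = 1.96×0.300 = 0.5880 kmol/m³.
Rates in a CSTR are evaluated at the outlet concentration: r_S = 0.495×0.5880^0.5 = 0.3796, r_T = 0.666×0.5880^1.5 = 0.3003.
Fraction of consumed R going to S: r_S/(r_S+r_T) = 0.5583.
C_S = 0.5583·C_{R0}·X = 0.5583×1.96×0.700 = 0.766 kmol/m³.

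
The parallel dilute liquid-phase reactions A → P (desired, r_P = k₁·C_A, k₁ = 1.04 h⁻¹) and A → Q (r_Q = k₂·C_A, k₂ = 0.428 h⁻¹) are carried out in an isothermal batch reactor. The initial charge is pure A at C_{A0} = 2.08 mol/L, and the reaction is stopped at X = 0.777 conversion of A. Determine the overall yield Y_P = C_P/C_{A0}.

C_A = C_{A0}(1−X) = 0.4638 mol/L.
Both paths are first order in A, so the instantaneous fraction to P is constant: dC_P/d(−C_A) = k₁/(k₁+k₂) = 0.7084.
C_P = 0.7084·(C_{A0}−C_A) = 0.7084×1.616 = 1.14 mol/L.
Y_P = C_P/C_{A0} = 1.145/2.08 = 0.550.

0.550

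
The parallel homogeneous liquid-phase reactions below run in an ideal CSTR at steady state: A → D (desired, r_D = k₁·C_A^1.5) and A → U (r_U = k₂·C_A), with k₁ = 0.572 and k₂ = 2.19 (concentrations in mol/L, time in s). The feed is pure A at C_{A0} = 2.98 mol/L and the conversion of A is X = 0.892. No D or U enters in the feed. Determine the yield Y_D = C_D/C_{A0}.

0.115

Exit C_A = C_{A0}(1−X) = 2.98×0.108 = 0.3218 mol/L.
In a CSTR the entire volume is at exit conditions, so r_D = 0.572×0.3218^1.5 = 0.1044 and r_U = 2.19×0.3218 = 0.7048.
Fraction of consumed A going to D: r_D/(r_D+r_U) = 0.1291.
C_D = 0.1291·C_{A0}·X = 0.1291×2.98×0.892 = 0.343 mol/L; Y_D = C_D/C_{A0} = 0.115.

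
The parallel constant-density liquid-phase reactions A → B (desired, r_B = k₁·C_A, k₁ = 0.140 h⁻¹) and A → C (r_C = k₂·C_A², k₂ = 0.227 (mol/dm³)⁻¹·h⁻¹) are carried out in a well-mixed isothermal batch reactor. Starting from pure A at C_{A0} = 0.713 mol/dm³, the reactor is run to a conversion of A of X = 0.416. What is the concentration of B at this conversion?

0.156 mol/dm³

C_A = C_{A0}(1−X) = 0.4164 mol/dm³.
Along a PFR/batch, dC_B/dC_A = −r_B/(r_B+r_C) = −k₁/(k₁+k₂·C_A).
Integrating from C_{A0} to C_A: C_B = (0.140/0.227)·ln[(0.140+0.227·0.713)/(0.140+0.227·0.416)] = 0.6167·ln(0.3019/0.2345) = 0.1557 mol/dm³.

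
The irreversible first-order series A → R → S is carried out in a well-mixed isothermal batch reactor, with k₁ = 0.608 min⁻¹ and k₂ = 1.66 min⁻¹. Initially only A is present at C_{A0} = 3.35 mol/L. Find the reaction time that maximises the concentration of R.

0.955 min

The intermediate peaks when r₁ = r₂, i.e. k₁e^(−k₁t) = k₂e^(−k₂t), giving t_opt = ln(k₂/k₁)/(k₂−k₁).
= ln(1.66/0.608)/(1.66−0.608) = ln(2.730)/1.052 = 1.004/1.052 = 0.955 min.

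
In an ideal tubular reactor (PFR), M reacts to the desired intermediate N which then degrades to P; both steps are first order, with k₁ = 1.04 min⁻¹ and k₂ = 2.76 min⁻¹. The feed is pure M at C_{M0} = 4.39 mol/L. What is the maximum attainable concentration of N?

0.917 mol/L

For a first-order series the maximum intermediate yield is C_{N,max}/C_{M0} = (k₁/k₂)^[k₂/(k₂−k₁)].
= (1.04/2.76)^(2.76/(2.76−1.04)) = (0.3768)^(1.605) = 0.2088.
C_{N,max} = 0.2088×4.39 = 0.917 mol/L.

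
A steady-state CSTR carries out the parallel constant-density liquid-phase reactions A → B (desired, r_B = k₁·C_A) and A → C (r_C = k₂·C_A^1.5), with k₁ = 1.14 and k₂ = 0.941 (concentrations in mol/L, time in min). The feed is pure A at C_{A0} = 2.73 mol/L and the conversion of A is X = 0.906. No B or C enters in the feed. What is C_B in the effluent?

1.74 mol/L

Exit C_A = C_{A0}(1−X) = 2.73×0.0940 = 0.2566 mol/L.
Rates in a CSTR are evaluated at the outlet concentration: r_B = 1.14×0.2566 = 0.2925, r_C = 0.941×0.2566^1.5 = 0.1223.
Fraction of consumed A going to B: r_B/(r_B+r_C) = 0.7051.
C_B = 0.7051·C_{A0}·X = 0.7051×2.73×0.906 = 1.74 mol/L.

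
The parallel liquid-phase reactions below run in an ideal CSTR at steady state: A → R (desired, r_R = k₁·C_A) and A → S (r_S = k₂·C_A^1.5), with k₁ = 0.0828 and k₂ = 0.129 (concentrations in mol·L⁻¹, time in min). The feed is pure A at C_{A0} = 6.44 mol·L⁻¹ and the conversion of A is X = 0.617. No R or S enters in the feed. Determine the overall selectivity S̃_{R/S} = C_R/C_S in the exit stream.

Exit C_A = C_{A0}(1−X) = 6.44×0.383 = 2.467 mol·L⁻¹.
In a CSTR the entire volume is at exit conditions, so r_R = 0.0828×2.467 = 0.2042 and r_S = 0.129×2.467^1.5 = 0.4997.
Overall selectivity = C_R/C_S = r_Rτ/(r_Sτ) = r_R/r_S = 0.409.

0.409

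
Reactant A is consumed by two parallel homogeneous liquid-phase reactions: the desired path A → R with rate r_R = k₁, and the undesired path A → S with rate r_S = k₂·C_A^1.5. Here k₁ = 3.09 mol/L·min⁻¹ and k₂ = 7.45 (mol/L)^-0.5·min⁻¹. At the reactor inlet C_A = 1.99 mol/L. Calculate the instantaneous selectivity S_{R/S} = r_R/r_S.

0.148

S_{R/S} = r_R/r_S = (k₁)/(k₂·C_A^1.5) = (k₁/k₂)·C_A^-1.5.
= (3.09) / (7.45×1.990^1.5) = 3.090/20.91 = 0.148.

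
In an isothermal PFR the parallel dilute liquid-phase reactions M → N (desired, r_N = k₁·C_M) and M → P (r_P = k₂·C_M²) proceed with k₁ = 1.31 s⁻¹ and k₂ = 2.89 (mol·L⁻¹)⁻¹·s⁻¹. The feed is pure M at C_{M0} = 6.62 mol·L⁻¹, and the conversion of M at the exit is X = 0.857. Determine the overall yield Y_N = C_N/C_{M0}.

0.111

C_M = C_{M0}(1−X) = 0.9467 mol·L⁻¹.
Along a PFR/batch, dC_N/dC_M = −r_N/(r_N+r_P) = −k₁/(k₁+k₂·C_M).
Integrating from C_{M0} to C_M: C_N = (1.31/2.89)·ln[(1.31+2.89·6.62)/(1.31+2.89·0.947)] = 0.4533·ln(20.44/4.046) = 0.7343 mol·L⁻¹.
Y_N = C_N/C_{M0} = 0.7343/6.62 = 0.111.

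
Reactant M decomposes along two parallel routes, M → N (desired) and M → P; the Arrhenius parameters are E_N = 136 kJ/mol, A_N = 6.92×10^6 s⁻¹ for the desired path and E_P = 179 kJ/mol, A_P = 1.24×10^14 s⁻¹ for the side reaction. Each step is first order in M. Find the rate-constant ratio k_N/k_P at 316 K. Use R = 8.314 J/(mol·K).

0.716

Since both paths have the same order in M, the concentration cancels and S_{N/P} = k_N/k_P = (A_N/A_P)·exp[(E_P−E_N)/(RT)].
(E_P−E_N)/(RT) = (179−136)×10³/(8.314×316) = 43000/2627 = 16.37.
k_N/k_P = (6.92×10^6/1.24×10^14)·exp(16.37) = 5.581×10^-8 × 1.283×10^7 = 0.716.
Since E_N < E_P, lowering the temperature improves selectivity toward N.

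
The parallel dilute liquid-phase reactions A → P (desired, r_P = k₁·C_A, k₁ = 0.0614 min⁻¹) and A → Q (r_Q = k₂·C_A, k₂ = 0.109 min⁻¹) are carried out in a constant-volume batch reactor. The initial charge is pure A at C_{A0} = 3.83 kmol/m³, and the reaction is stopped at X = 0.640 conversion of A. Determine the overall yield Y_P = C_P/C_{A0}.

C_A = C_{A0}(1−X) = 1.379 kmol/m³.
Both paths are first order in A, so the instantaneous fraction to P is constant: dC_P/d(−C_A) = k₁/(k₁+k₂) = 0.3603.
C_P = 0.3603·(C_{A0}−C_A) = 0.3603×2.451 = 0.883 kmol/m³.
Y_P = C_P/C_{A0} = 0.8832/3.83 = 0.231.

0.231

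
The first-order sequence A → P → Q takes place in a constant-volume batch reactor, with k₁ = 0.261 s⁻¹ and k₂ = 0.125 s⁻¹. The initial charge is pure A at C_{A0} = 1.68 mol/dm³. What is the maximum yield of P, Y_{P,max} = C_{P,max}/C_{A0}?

0.508

For a first-order series the maximum intermediate yield is C_{P,max}/C_{A0} = (k₁/k₂)^[k₂/(k₂−k₁)].
= (0.261/0.125)^(0.125/(0.125−0.261)) = (2.088)^(-0.9191) = 0.5083.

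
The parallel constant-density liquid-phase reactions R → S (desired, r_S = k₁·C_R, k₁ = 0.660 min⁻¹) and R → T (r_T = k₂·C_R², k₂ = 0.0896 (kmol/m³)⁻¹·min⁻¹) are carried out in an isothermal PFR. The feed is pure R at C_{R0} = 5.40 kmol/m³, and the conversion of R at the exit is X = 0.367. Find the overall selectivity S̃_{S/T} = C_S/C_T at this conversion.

1.68

C_R = C_{R0}(1−X) = 3.418 kmol/m³.
Along a PFR/batch, dC_S/dC_R = −r_S/(r_S+r_T) = −k₁/(k₁+k₂·C_R).
Integrating from C_{R0} to C_R: C_S = (0.660/0.0896)·ln[(0.660+0.0896·5.40)/(0.660+0.0896·3.42)] = 7.366·ln(1.144/0.9663) = 1.243 kmol/m³.
C_T = (C_{R0}−C_R)−C_S = 0.7391 kmol/m³; S̃_{S/T} = 1.243/0.7391 = 1.68.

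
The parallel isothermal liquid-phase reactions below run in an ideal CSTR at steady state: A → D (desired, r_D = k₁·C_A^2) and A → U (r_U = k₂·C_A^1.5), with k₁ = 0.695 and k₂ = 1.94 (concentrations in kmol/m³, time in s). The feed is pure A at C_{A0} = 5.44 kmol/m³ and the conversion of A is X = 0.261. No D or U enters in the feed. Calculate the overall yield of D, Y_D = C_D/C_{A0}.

Exit C_A = C_{A0}(1−X) = 5.44×0.739 = 4.020 kmol/m³.
A CSTR operates uniformly at the exit composition, giving r_D = 11.23 and r_U = 15.64 (each k·C_A^n at C_A = 4.020).
Fraction of consumed A going to D: r_D/(r_D+r_U) = 0.4180.
C_D = 0.4180·C_{A0}·X = 0.4180×5.44×0.261 = 0.594 kmol/m³; Y_D = C_D/C_{A0} = 0.109.

0.109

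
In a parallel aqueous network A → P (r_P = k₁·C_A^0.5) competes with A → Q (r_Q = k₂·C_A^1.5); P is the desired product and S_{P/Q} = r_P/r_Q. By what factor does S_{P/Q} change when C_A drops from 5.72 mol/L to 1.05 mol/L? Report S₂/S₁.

5.45

S_{P/Q} = (k₁/k₂)·C_A⁻¹, so S₂/S₁ = (C_{A,2}/C_{A,1})⁻¹.
= 5.72/1.05 = 5.45.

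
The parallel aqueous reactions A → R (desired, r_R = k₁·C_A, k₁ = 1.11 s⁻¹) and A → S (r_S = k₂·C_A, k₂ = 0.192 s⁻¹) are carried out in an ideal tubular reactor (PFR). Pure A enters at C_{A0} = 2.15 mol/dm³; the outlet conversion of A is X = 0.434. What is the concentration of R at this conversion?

C_A = C_{A0}(1−X) = 1.217 mol/dm³.
Both paths are first order in A, so the instantaneous fraction to R is constant: dC_R/d(−C_A) = k₁/(k₁+k₂) = 0.8525.
C_R = 0.8525·(C_{A0}−C_A) = 0.8525×0.9331 = 0.795 mol/dm³.

0.795 mol/dm³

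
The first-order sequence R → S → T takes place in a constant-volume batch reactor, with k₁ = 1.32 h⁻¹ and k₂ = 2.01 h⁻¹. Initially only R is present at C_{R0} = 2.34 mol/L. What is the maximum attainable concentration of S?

0.687 mol/L

For a first-order series the maximum intermediate yield is C_{S,max}/C_{R0} = (k₁/k₂)^[k₂/(k₂−k₁)].
= (1.32/2.01)^(2.01/(2.01−1.32)) = (0.6567)^(2.913) = 0.2938.
C_{S,max} = 0.2938×2.34 = 0.687 mol/L.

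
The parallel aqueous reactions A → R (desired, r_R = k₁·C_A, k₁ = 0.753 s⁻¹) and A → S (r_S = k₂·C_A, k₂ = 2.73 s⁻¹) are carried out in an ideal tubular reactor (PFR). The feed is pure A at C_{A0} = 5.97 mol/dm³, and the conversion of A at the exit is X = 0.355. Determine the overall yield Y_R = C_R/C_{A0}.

0.0767

C_A = C_{A0}(1−X) = 3.851 mol/dm³.
Both paths are first order in A, so the instantaneous fraction to R is constant: dC_R/d(−C_A) = k₁/(k₁+k₂) = 0.2162.
C_R = 0.2162·(C_{A0}−C_A) = 0.2162×2.119 = 0.458 mol/dm³.
Y_R = C_R/C_{A0} = 0.4582/5.97 = 0.0767.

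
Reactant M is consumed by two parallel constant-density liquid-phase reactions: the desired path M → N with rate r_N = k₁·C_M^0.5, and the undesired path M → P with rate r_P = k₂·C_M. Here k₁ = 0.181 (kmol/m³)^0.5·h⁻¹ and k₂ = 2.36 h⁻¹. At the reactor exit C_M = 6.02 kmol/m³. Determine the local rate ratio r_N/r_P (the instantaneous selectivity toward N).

0.0313

S_{N/P} = r_N/r_P = (k₁·C_M^0.5)/(k₂·C_M) = (k₁/k₂)·C_M^-0.5.
= (0.181×6.020^0.5) / (2.36×6.020) = 0.4441/14.21 = 0.0313.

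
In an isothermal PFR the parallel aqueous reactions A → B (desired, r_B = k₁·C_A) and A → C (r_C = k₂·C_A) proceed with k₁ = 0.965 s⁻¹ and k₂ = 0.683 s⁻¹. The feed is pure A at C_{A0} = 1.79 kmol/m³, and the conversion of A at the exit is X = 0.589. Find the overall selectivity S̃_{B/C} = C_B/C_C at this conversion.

C_A = C_{A0}(1−X) = 0.7357 kmol/m³.
Both paths are first order in A, so the instantaneous fraction to B is constant: dC_B/d(−C_A) = k₁/(k₁+k₂) = 0.5856.
C_B = 0.5856·(C_{A0}−C_A) = 0.5856×1.054 = 0.617 kmol/m³.
C_C = (C_{A0}−C_A)−C_B = 0.4370 kmol/m³; S̃_{B/C} = 0.6174/0.4370 = 1.41.

1.41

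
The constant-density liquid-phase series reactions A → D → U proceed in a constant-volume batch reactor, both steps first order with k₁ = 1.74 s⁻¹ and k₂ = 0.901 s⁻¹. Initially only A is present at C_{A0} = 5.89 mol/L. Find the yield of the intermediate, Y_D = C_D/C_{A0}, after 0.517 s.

0.458

Solving the coupled first-order balances gives C_D(t) = [k₁/(k₂−k₁)]·C_{A0}·(e^(−k₁t) − e^(−k₂t)).
e^(−k₁t) = e^(−1.74×0.517) = e^(−0.8996) = 0.4067; e^(−k₂t) = e^(−0.4658) = 0.6276.
C_D = 1.74×5.89/(0.901−1.74) × (0.4067−0.6276) = (-12.22)×(-0.2209) = 2.698 mol/L.
Y_D = C_D/C_{A0} = 2.698/5.89 = 0.458.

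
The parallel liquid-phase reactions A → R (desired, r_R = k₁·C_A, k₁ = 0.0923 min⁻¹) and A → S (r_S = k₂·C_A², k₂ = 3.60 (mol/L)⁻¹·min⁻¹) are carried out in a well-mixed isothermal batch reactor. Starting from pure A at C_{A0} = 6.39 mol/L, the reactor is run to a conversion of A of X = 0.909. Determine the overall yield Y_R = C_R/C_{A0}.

C_A = C_{A0}(1−X) = 0.5815 mol/L.
Along a PFR/batch, dC_R/dC_A = −r_R/(r_R+r_S) = −k₁/(k₁+k₂·C_A).
Integrating from C_{A0} to C_A: C_R = (0.0923/3.60)·ln[(0.0923+3.60·6.39)/(0.0923+3.60·0.581)] = 0.02564·ln(23.10/2.186) = 0.06045 mol/L.
Y_R = C_R/C_{A0} = 0.06045/6.39 = 0.00946.

0.00946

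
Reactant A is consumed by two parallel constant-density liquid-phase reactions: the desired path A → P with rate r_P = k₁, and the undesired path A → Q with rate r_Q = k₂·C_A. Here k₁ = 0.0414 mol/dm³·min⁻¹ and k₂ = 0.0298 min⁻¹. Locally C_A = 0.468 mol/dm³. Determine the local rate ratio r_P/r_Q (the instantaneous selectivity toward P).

S_{P/Q} = r_P/r_Q = (k₁)/(k₂·C_A) = (k₁/k₂)·C_A⁻¹.
= (0.0414) / (0.0298×0.4680) = 0.04140/0.01395 = 2.97.

2.97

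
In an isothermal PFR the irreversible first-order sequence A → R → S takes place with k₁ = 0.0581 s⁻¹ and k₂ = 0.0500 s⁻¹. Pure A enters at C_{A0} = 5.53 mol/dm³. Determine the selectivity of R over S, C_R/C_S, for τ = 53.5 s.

For first-order series with pure A initially, C_R(τ) = k₁C_{A0}/(k₂−k₁)·(e^(−k₁τ) − e^(−k₂τ)).
e^(−k₁τ) = e^(−0.0581×53.5) = e^(−3.108) = 0.04467; e^(−k₂τ) = e^(−2.675) = 0.06891.
C_R = 0.0581×5.53/(0.0500−0.0581) × (0.04467−0.06891) = (-39.67)×(-0.02423) = 0.9612 mol/dm³.
C_A = C_{A0}e^(−k₁τ) = 0.2471 mol/dm³, so C_S = C_{A0}−C_A−C_R = 4.322 mol/dm³; C_R/C_S = 0.222.

0.222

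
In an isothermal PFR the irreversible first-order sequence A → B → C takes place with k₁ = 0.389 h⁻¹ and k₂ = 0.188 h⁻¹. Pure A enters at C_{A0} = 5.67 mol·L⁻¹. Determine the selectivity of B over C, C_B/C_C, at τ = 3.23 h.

2.38

For first-order series with pure A initially, C_B(τ) = k₁C_{A0}/(k₂−k₁)·(e^(−k₁τ) − e^(−k₂τ)).
e^(−k₁τ) = e^(−0.389×3.23) = e^(−1.256) = 0.2847; e^(−k₂τ) = e^(−0.6072) = 0.5449.
C_B = 0.389×5.67/(0.188−0.389) × (0.2847−0.5449) = (-10.97)×(-0.2602) = 2.855 mol·L⁻¹.
C_A = C_{A0}e^(−k₁τ) = 1.614 mol·L⁻¹, so C_C = C_{A0}−C_A−C_B = 1.201 mol·L⁻¹; C_B/C_C = 2.38.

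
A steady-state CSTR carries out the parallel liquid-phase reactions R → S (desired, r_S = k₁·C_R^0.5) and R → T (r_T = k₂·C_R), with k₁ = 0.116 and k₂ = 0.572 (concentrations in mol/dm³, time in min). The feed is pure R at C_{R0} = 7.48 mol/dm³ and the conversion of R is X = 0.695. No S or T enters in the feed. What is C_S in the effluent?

Exit C_R = C_{R0}(1−X) = 7.48×0.305 = 2.281 mol/dm³.
In a CSTR the entire volume is at exit conditions, so r_S = 0.116×2.281^0.5 = 0.1752 and r_T = 0.572×2.281 = 1.305.
Fraction of consumed R going to S: r_S/(r_S+r_T) = 0.1184.
C_S = 0.1184·C_{R0}·X = 0.1184×7.48×0.695 = 0.615 mol/dm³.

0.615 mol/dm³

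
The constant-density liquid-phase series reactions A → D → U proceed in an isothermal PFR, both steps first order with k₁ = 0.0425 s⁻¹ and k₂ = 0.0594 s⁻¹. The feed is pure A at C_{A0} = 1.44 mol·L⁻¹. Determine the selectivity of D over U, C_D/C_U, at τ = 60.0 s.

0.157

The intermediate concentration in a first-order A→B→C sequence is C_D = k₁C_{A0}(e^(−k₁τ) − e^(−k₂τ))/(k₂−k₁).
e^(−k₁τ) = e^(−0.0425×60.0) = e^(−2.550) = 0.07808; e^(−k₂τ) = e^(−3.564) = 0.02833.
C_D = 0.0425×1.44/(0.0594−0.0425) × (0.07808−0.02833) = 3.621×0.04976 = 0.1802 mol·L⁻¹.
C_A = C_{A0}e^(−k₁τ) = 0.1124 mol·L⁻¹, so C_U = C_{A0}−C_A−C_D = 1.147 mol·L⁻¹; C_D/C_U = 0.157.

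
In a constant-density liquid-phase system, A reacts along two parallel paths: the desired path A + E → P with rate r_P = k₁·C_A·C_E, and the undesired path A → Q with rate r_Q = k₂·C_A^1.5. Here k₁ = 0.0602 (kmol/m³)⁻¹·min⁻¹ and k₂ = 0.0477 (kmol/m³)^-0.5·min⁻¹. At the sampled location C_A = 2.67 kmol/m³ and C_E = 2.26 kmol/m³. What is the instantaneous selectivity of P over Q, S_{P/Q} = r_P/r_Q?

1.75

S_{P/Q} = r_P/r_Q = (k₁·C_A·C_E)/(k₂·C_A^1.5) = (k₁/k₂)·C_A^-0.5·C_E.
= (0.0602×2.670×2.260) / (0.0477×2.670^1.5) = 0.3633/0.2081 = 1.75.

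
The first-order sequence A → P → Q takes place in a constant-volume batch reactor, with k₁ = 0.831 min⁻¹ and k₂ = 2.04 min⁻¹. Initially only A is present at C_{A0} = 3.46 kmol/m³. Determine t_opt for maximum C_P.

0.743 min

The intermediate peaks when r₁ = r₂, i.e. k₁e^(−k₁t) = k₂e^(−k₂t), giving t_opt = ln(k₂/k₁)/(k₂−k₁).
= ln(2.04/0.831)/(2.04−0.831) = ln(2.455)/1.209 = 0.8981/1.209 = 0.743 min.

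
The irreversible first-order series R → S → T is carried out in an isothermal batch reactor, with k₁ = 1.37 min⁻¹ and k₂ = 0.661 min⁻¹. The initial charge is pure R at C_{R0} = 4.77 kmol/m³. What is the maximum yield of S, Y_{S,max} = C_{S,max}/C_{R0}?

Evaluating C_S at t_opt = ln(k₂/k₁)/(k₂−k₁) gives C_{S,max}/C_{R0} = (k₁/k₂)^[k₂/(k₂−k₁)].
= (1.37/0.661)^(0.661/(0.661−1.37)) = (2.073)^(-0.9323) = 0.5069.

0.507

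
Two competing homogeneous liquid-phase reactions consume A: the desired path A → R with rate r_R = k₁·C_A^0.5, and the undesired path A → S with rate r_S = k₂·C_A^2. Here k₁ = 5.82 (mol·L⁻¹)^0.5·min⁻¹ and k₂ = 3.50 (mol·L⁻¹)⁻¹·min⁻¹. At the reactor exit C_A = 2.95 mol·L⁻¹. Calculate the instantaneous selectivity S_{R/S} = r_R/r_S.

0.328

S_{R/S} = r_R/r_S = (k₁·C_A^0.5)/(k₂·C_A^2) = (k₁/k₂)·C_A^-1.5.
= (5.82×2.950^0.5) / (3.50×2.950^2) = 9.996/30.46 = 0.328.
The undesired path is higher order in A, so low C_A (CSTR or dilute feed) favours R.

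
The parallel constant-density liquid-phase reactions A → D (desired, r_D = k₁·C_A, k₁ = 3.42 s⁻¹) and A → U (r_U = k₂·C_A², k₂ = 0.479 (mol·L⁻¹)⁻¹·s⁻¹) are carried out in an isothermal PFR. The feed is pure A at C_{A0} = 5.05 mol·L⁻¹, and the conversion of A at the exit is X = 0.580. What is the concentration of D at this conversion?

1.96 mol·L⁻¹

C_A = C_{A0}(1−X) = 2.121 mol·L⁻¹.
Along a PFR/batch, dC_D/dC_A = −r_D/(r_D+r_U) = −k₁/(k₁+k₂·C_A).
Integrating from C_{A0} to C_A: C_D = (3.42/0.479)·ln[(3.42+0.479·5.05)/(3.42+0.479·2.12)] = 7.140·ln(5.839/4.436) = 1.962 mol·L⁻¹.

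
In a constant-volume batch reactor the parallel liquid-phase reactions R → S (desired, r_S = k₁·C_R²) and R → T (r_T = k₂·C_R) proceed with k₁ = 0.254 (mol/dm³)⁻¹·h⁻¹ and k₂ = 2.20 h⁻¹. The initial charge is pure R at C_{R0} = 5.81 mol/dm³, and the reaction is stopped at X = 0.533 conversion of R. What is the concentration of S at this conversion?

1.01 mol/dm³

C_R = C_{R0}(1−X) = 2.713 mol/dm³.
Along a PFR/batch, dC_T/dC_R = −r_T/(r_S+r_T) = −k₂/(k₂+k₁·C_R).
Integrating from C_{R0} to C_R: C_T = (2.20/0.254)·ln[(2.20+0.254·5.81)/(2.20+0.254·2.71)] = 8.661·ln(3.676/2.889) = 2.086 mol/dm³.
Then C_S = (C_{R0}−C_R) − C_T = 3.097 − 2.086 = 1.011 mol/dm³.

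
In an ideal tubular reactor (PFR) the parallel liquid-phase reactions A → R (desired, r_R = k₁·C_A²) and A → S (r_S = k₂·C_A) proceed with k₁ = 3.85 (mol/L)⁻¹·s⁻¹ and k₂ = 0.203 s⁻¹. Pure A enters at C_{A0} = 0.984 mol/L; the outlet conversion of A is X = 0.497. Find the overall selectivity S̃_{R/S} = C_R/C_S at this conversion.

13.5

C_A = C_{A0}(1−X) = 0.4950 mol/L.
Along a PFR/batch, dC_S/dC_A = −r_S/(r_R+r_S) = −k₂/(k₂+k₁·C_A).
Integrating from C_{A0} to C_A: C_S = (0.203/3.85)·ln[(0.203+3.85·0.984)/(0.203+3.85·0.495)] = 0.05273·ln(3.991/2.109) = 0.03365 mol/L.
Then C_R = (C_{A0}−C_A) − C_S = 0.4890 − 0.03365 = 0.4554 mol/L.
S̃_{R/S} = C_R/C_S = 0.4554/0.03365 = 13.5.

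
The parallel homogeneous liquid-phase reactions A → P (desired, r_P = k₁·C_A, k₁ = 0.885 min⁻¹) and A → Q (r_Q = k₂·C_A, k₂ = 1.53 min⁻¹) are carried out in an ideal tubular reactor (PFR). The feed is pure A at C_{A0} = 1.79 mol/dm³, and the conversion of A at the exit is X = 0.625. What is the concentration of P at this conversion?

0.410 mol/dm³

C_A = C_{A0}(1−X) = 0.6713 mol/dm³.
Both paths are first order in A, so the instantaneous fraction to P is constant: dC_P/d(−C_A) = k₁/(k₁+k₂) = 0.3665.
C_P = 0.3665·(C_{A0}−C_A) = 0.3665×1.119 = 0.410 mol/dm³.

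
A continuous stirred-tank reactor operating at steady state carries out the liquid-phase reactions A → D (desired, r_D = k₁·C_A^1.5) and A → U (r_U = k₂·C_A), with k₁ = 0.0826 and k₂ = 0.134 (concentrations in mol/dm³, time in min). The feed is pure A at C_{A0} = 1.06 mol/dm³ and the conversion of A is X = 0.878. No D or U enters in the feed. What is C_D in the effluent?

0.169 mol/dm³

Exit C_A = C_{A0}(1−X) = 1.06×0.122 = 0.1293 mol/dm³.
A CSTR operates uniformly at the exit composition, giving r_D = 0.003841 and r_U = 0.01733 (each k·C_A^n at C_A = 0.1293).
Fraction of consumed A going to D: r_D/(r_D+r_U) = 0.1814.
C_D = 0.1814·C_{A0}·X = 0.1814×1.06×0.878 = 0.169 mol/dm³.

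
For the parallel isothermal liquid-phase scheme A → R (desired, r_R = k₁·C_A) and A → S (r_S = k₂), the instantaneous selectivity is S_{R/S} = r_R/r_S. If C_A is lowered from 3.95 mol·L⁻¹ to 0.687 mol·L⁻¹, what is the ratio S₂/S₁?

0.174

S_{R/S} = (k₁/k₂)·C_A, so S₂/S₁ = (C_{A,2}/C_{A,1}).
= 0.687/3.95 = 0.174.
Selectivity toward R falls as C_A falls — high-concentration operation is favoured.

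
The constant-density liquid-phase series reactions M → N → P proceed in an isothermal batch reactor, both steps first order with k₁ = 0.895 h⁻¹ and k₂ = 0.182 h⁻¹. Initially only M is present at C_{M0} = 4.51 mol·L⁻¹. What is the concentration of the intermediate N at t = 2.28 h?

3.00 mol·L⁻¹

The intermediate concentration in a first-order A→B→C sequence is C_N = k₁C_{M0}(e^(−k₁t) − e^(−k₂t))/(k₂−k₁).
e^(−k₁t) = e^(−0.895×2.28) = e^(−2.041) = 0.1300; e^(−k₂t) = e^(−0.4150) = 0.6604.
C_N = 0.895×4.51/(0.182−0.895) × (0.1300−0.6604) = (-5.661)×(-0.5304) = 3.003 mol·L⁻¹.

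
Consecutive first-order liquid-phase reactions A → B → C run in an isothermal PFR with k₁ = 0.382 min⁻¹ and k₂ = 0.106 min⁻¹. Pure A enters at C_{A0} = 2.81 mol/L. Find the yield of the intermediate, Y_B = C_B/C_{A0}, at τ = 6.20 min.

0.588

The intermediate concentration in a first-order A→B→C sequence is C_B = k₁C_{A0}(e^(−k₁τ) − e^(−k₂τ))/(k₂−k₁).
e^(−k₁τ) = e^(−0.382×6.20) = e^(−2.368) = 0.09363; e^(−k₂τ) = e^(−0.6572) = 0.5183.
C_B = 0.382×2.81/(0.106−0.382) × (0.09363−0.5183) = (-3.889)×(-0.4247) = 1.652 mol/L.
Y_B = C_B/C_{A0} = 1.652/2.81 = 0.588.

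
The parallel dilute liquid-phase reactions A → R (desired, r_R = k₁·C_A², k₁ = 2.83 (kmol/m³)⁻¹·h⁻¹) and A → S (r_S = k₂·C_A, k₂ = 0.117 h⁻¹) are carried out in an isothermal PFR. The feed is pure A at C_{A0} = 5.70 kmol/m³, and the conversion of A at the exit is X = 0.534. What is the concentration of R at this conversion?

3.01 kmol/m³

C_A = C_{A0}(1−X) = 2.656 kmol/m³.
Along a PFR/batch, dC_S/dC_A = −r_S/(r_R+r_S) = −k₂/(k₂+k₁·C_A).
Integrating from C_{A0} to C_A: C_S = (0.117/2.83)·ln[(0.117+2.83·5.70)/(0.117+2.83·2.66)] = 0.04134·ln(16.25/7.634) = 0.03123 kmol/m³.
Then C_R = (C_{A0}−C_A) − C_S = 3.044 − 0.03123 = 3.013 kmol/m³.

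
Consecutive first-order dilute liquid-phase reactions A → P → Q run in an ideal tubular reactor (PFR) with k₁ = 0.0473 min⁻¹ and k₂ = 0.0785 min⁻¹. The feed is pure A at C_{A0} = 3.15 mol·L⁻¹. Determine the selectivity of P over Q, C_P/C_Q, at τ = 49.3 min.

0.147

The intermediate concentration in a first-order A→B→C sequence is C_P = k₁C_{A0}(e^(−k₁τ) − e^(−k₂τ))/(k₂−k₁).
e^(−k₁τ) = e^(−0.0473×49.3) = e^(−2.332) = 0.09711; e^(−k₂τ) = e^(−3.870) = 0.02086.
C_P = 0.0473×3.15/(0.0785−0.0473) × (0.09711−0.02086) = 4.775×0.07625 = 0.3642 mol·L⁻¹.
C_A = C_{A0}e^(−k₁τ) = 0.3059 mol·L⁻¹, so C_Q = C_{A0}−C_A−C_P = 2.480 mol·L⁻¹; C_P/C_Q = 0.147.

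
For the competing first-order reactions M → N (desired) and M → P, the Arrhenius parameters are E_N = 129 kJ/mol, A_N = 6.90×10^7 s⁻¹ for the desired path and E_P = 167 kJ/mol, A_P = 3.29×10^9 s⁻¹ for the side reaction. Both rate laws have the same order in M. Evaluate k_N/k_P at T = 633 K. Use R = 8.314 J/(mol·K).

With equal orders, S_{N/P} = k_N/k_P = (A_N/A_P)·exp[(E_P−E_N)/(RT)].
(E_P−E_N)/(RT) = (167−129)×10³/(8.314×633) = 38000/5263 = 7.221.
k_N/k_P = (6.90×10^7/3.29×10^9)·exp(7.221) = 0.02097 × 1367 = 28.7.

28.7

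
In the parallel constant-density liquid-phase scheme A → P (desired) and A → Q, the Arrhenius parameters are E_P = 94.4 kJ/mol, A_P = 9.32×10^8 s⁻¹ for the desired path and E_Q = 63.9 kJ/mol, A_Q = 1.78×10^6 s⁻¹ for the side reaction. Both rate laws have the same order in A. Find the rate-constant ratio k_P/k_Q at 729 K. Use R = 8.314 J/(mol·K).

3.42

Since both paths have the same order in A, the concentration cancels and S_{P/Q} = k_P/k_Q = (A_P/A_Q)·exp[(E_Q−E_P)/(RT)].
(E_Q−E_P)/(RT) = (63.9−94.4)×10³/(8.314×729) = -30500/6061 = -5.032.
k_P/k_Q = (9.32×10^8/1.78×10^6)·exp(-5.032) = 523.6 × 0.006524 = 3.42.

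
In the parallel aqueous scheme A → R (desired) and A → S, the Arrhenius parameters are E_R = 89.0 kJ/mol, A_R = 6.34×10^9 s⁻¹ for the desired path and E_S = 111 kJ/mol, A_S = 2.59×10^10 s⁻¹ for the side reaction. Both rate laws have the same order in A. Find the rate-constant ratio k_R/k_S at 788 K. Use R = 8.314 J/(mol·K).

Since both paths have the same order in A, the concentration cancels and S_{R/S} = k_R/k_S = (A_R/A_S)·exp[(E_S−E_R)/(RT)].
(E_S−E_R)/(RT) = (111−89.0)×10³/(8.314×788) = 22000/6551 = 3.358.
k_R/k_S = (6.34×10^9/2.59×10^10)·exp(3.358) = 0.2448 × 28.73 = 7.03.
Since E_R < E_S, lowering the temperature improves selectivity toward R.

7.03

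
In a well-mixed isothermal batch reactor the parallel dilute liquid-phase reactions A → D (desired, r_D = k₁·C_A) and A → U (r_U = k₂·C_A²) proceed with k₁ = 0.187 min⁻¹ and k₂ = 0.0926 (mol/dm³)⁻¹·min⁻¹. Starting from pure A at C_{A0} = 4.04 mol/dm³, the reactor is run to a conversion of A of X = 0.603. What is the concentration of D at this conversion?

C_A = C_{A0}(1−X) = 1.604 mol/dm³.
Along a PFR/batch, dC_D/dC_A = −r_D/(r_D+r_U) = −k₁/(k₁+k₂·C_A).
Integrating from C_{A0} to C_A: C_D = (0.187/0.0926)·ln[(0.187+0.0926·4.04)/(0.187+0.0926·1.60)] = 2.019·ln(0.5611/0.3355) = 1.038 mol/dm³.

1.04 mol/dm³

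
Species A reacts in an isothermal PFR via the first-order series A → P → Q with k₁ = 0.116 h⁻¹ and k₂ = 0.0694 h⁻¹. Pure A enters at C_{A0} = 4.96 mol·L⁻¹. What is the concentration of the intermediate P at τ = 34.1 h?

0.922 mol·L⁻¹

Solving the coupled first-order balances gives C_P(τ) = [k₁/(k₂−k₁)]·C_{A0}·(e^(−k₁τ) − e^(−k₂τ)).
e^(−k₁τ) = e^(−0.116×34.1) = e^(−3.956) = 0.01915; e^(−k₂τ) = e^(−2.367) = 0.09380.
C_P = 0.116×4.96/(0.0694−0.116) × (0.01915−0.09380) = (-12.35)×(-0.07466) = 0.9218 mol·L⁻¹.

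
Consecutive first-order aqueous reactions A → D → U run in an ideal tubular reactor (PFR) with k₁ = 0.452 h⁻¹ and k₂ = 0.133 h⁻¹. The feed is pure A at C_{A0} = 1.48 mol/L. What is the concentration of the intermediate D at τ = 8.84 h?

Solving the coupled first-order balances gives C_D(τ) = [k₁/(k₂−k₁)]·C_{A0}·(e^(−k₁τ) − e^(−k₂τ)).
e^(−k₁τ) = e^(−0.452×8.84) = e^(−3.996) = 0.01839; e^(−k₂τ) = e^(−1.176) = 0.3086.
C_D = 0.452×1.48/(0.133−0.452) × (0.01839−0.3086) = (-2.097)×(-0.2902) = 0.6086 mol/L.

0.609 mol/L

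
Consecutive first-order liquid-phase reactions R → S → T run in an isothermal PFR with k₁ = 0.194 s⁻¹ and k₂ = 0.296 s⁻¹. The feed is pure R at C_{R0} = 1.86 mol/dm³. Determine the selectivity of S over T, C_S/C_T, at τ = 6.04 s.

Solving the coupled first-order balances gives C_S(τ) = [k₁/(k₂−k₁)]·C_{R0}·(e^(−k₁τ) − e^(−k₂τ)).
e^(−k₁τ) = e^(−0.194×6.04) = e^(−1.172) = 0.3098; e^(−k₂τ) = e^(−1.788) = 0.1673.
C_S = 0.194×1.86/(0.296−0.194) × (0.3098−0.1673) = 3.538×0.1425 = 0.5041 mol/dm³.
C_R = C_{R0}e^(−k₁τ) = 0.5763 mol/dm³, so C_T = C_{R0}−C_R−C_S = 0.7796 mol/dm³; C_S/C_T = 0.647.

0.647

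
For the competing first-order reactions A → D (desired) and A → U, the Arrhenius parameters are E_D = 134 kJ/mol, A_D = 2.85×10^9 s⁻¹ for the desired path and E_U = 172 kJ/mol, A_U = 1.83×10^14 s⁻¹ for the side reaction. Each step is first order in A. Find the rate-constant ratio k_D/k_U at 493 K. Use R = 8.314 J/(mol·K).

With equal orders, S_{D/U} = k_D/k_U = (A_D/A_U)·exp[(E_U−E_D)/(RT)].
(E_U−E_D)/(RT) = (172−134)×10³/(8.314×493) = 38000/4099 = 9.271.
k_D/k_U = (2.85×10^9/1.83×10^14)·exp(9.271) = 1.557×10^-5 × 10625 = 0.165.
Since E_D < E_U, lowering the temperature improves selectivity toward D.

0.165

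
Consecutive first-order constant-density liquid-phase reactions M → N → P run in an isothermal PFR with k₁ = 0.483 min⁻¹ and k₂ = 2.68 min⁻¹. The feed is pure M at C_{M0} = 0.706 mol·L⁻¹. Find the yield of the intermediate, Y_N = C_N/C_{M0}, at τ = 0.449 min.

0.111

The intermediate concentration in a first-order A→B→C sequence is C_N = k₁C_{M0}(e^(−k₁τ) − e^(−k₂τ))/(k₂−k₁).
e^(−k₁τ) = e^(−0.483×0.449) = e^(−0.2169) = 0.8050; e^(−k₂τ) = e^(−1.203) = 0.3002.
C_N = 0.483×0.706/(2.68−0.483) × (0.8050−0.3002) = 0.1552×0.5048 = 0.07836 mol·L⁻¹.
Y_N = C_N/C_{M0} = 0.07836/0.706 = 0.111.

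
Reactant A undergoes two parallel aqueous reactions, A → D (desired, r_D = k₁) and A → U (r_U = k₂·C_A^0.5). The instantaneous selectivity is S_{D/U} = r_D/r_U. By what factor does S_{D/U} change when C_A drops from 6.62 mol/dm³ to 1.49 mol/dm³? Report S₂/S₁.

2.11

S_{D/U} = (k₁/k₂)·C_A^-0.5, so S₂/S₁ = (C_{A,2}/C_{A,1})^-0.5.
= (1.49/6.62)^(-0.5) = (0.2251)^(-0.5) = 2.11.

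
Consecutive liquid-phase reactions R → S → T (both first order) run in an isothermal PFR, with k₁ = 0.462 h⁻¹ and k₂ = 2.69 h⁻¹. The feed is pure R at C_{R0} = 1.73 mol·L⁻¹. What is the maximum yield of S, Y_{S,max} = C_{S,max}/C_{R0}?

0.119

For a first-order series the maximum intermediate yield is C_{S,max}/C_{R0} = (k₁/k₂)^[k₂/(k₂−k₁)].
= (0.462/2.69)^(2.69/(2.69−0.462)) = (0.1717)^(1.207) = 0.1192.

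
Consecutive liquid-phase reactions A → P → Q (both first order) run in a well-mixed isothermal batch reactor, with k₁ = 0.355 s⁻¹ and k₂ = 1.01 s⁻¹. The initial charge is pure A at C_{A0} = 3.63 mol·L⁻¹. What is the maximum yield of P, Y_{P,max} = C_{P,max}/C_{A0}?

At the optimum, C_{P,max}/C_{A0} = (k₁/k₂)^[k₂/(k₂−k₁)].
= (0.355/1.01)^(1.01/(1.01−0.355)) = (0.3515)^(1.542) = 0.1994.

0.199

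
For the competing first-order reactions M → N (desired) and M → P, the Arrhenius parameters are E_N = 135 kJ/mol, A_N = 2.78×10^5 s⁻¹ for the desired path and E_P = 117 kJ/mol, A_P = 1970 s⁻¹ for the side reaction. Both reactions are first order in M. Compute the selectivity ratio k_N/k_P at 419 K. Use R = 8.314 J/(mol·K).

k_N/k_P = (A_N/A_P)·exp[−(E_N−E_P)/(RT)] = (A_N/A_P)·exp[(E_P−E_N)/(RT)].
(E_P−E_N)/(RT) = (117−135)×10³/(8.314×419) = -18000/3484 = -5.167.
k_N/k_P = (2.78×10^5/1970)·exp(-5.167) = 141.1 × 0.005701 = 0.805.

0.805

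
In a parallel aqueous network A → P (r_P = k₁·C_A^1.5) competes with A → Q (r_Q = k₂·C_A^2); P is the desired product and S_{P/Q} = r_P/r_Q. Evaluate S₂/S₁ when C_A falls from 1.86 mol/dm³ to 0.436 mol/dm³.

2.07

S_{P/Q} = (k₁/k₂)·C_A^-0.5, so S₂/S₁ = (C_{A,2}/C_{A,1})^-0.5.
= (0.436/1.86)^(-0.5) = (0.2344)^(-0.5) = 2.07.
Selectivity toward P rises as C_A falls — low-concentration operation is favoured.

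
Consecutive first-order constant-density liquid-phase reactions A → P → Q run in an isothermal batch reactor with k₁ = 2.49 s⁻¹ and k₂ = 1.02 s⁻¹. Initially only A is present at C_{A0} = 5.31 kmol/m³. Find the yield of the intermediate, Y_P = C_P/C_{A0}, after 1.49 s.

The intermediate concentration in a first-order A→B→C sequence is C_P = k₁C_{A0}(e^(−k₁t) − e^(−k₂t))/(k₂−k₁).
e^(−k₁t) = e^(−2.49×1.49) = e^(−3.710) = 0.02448; e^(−k₂t) = e^(−1.520) = 0.2188.
C_P = 2.49×5.31/(1.02−2.49) × (0.02448−0.2188) = (-8.994)×(-0.1943) = 1.747 kmol/m³.
Y_P = C_P/C_{A0} = 1.747/5.31 = 0.329.

0.329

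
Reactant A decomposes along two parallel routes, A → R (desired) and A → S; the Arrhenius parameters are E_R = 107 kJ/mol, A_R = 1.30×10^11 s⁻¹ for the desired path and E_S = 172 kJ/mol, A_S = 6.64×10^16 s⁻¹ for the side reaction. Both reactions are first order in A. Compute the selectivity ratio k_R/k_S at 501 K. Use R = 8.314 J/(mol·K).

11.7

k_R/k_S = (A_R/A_S)·exp[−(E_R−E_S)/(RT)] = (A_R/A_S)·exp[(E_S−E_R)/(RT)].
(E_S−E_R)/(RT) = (172−107)×10³/(8.314×501) = 65000/4165 = 15.61.
k_R/k_S = (1.30×10^11/6.64×10^16)·exp(15.61) = 1.958×10^-6 × 5.987×10^6 = 11.7.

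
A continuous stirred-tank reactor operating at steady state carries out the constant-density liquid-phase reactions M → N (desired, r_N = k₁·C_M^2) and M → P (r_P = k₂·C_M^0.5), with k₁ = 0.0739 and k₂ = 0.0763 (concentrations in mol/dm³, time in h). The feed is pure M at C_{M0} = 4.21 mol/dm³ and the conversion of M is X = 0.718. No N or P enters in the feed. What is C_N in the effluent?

1.68 mol/dm³

Exit C_M = C_{M0}(1−X) = 4.21×0.282 = 1.187 mol/dm³.
In a CSTR the entire volume is at exit conditions, so r_N = 0.0739×1.187^2 = 0.1042 and r_P = 0.0763×1.187^0.5 = 0.08314.
Fraction of consumed M going to N: r_N/(r_N+r_P) = 0.5561.
C_N = 0.5561·C_{M0}·X = 0.5561×4.21×0.718 = 1.68 mol/dm³.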